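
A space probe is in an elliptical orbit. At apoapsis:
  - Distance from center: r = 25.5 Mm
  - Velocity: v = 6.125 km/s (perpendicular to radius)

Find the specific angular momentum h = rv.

Convert to SI: r = 25.5 Mm = 2.55e+07 m; v = 6.125 km/s = 6125 m/s.
With v perpendicular to r, h = r · v.
h = 2.55e+07 · 6125 m²/s ≈ 1.562e+11 m²/s.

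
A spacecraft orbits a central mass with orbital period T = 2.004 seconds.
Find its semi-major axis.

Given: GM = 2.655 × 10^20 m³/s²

Invert Kepler's third law: a = (GM · T² / (4π²))^(1/3).
Substituting T = 2.004 s and GM = 2.655e+20 m³/s²:
a = (2.655e+20 · (2.004)² / (4π²))^(1/3) m
a ≈ 3e+06 m = 3 Mm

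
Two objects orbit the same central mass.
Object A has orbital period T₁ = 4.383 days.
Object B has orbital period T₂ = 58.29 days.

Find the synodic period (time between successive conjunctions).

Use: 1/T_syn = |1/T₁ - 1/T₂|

Convert to SI: T₁ = 4.383 days = 378691 s; T₂ = 58.29 days = 5.03626e+06 s.
T_syn = |T₁ · T₂ / (T₁ − T₂)|.
T_syn = |378691 · 5.03626e+06 / (378691 − 5.03626e+06)| s ≈ 4.095e+05 s = 4.739 days.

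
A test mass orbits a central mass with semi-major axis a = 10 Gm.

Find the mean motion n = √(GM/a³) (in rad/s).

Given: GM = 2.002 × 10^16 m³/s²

Convert to SI: a = 10 Gm = 1e+10 m.
n = √(GM / a³).
n = √(2.002e+16 / (1e+10)³) rad/s ≈ 1.415e-07 rad/s.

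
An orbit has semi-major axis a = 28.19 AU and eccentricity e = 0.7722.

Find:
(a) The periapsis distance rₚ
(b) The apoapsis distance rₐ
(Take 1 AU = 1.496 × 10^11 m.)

Convert to SI: a = 28.19 AU = 4.21722e+12 m.
(a) rₚ = a(1 − e) = 4.21722e+12 · (1 − 0.7722) = 4.21722e+12 · 0.2278 ≈ 9.607e+11 m = 6.422 AU.
(b) rₐ = a(1 + e) = 4.21722e+12 · (1 + 0.7722) = 4.21722e+12 · 1.7722 ≈ 7.474e+12 m = 49.96 AU.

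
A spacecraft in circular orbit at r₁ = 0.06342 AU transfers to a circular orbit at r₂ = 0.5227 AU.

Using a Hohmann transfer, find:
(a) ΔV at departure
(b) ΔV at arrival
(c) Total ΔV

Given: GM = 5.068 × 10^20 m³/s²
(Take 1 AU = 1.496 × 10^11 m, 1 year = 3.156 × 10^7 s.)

Convert to SI: r₁ = 0.06342 AU = 9.48763e+09 m; r₂ = 0.5227 AU = 7.81959e+10 m.
Transfer semi-major axis: a_t = (r₁ + r₂)/2 = (9.48763e+09 + 7.81959e+10)/2 = 4.38418e+10 m.
Circular speeds: v₁ = √(GM/r₁) = 231121 m/s, v₂ = √(GM/r₂) = 80505.6 m/s.
Transfer speeds (vis-viva v² = GM(2/r − 1/a_t)): v₁ᵗ = 308665 m/s, v₂ᵗ = 37450.8 m/s.
(a) ΔV₁ = |v₁ᵗ − v₁| ≈ 7.754e+04 m/s = 16.36 AU/year.
(b) ΔV₂ = |v₂ − v₂ᵗ| ≈ 4.305e+04 m/s = 9.083 AU/year.
(c) ΔV_total = ΔV₁ + ΔV₂ ≈ 1.206e+05 m/s = 25.44 AU/year.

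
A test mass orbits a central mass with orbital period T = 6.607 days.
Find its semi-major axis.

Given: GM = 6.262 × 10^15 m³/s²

Convert to SI: T = 6.607 days = 570845 s.
Invert Kepler's third law: a = (GM · T² / (4π²))^(1/3).
Substituting T = 570845 s and GM = 6.262e+15 m³/s²:
a = (6.262e+15 · (570845)² / (4π²))^(1/3) m
a ≈ 3.725e+08 m = 3.725 × 10^8 m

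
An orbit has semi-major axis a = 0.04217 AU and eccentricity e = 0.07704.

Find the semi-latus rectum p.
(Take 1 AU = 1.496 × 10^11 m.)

Convert to SI: a = 0.04217 AU = 6.30863e+09 m.
p = a (1 − e²).
p = 6.30863e+09 · (1 − (0.07704)²) = 6.30863e+09 · 0.994065 ≈ 6.271e+09 m = 0.04192 AU.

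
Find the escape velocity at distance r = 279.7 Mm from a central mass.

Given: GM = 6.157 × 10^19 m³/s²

Convert to SI: r = 279.7 Mm = 2.797e+08 m.
Escape velocity comes from setting total energy to zero: ½v² − GM/r = 0 ⇒ v_esc = √(2GM / r).
v_esc = √(2 · 6.157e+19 / 2.797e+08) m/s ≈ 6.635e+05 m/s = 663.5 km/s.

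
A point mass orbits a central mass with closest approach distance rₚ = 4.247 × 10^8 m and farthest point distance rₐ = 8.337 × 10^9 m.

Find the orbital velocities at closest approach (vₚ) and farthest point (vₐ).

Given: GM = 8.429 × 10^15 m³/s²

Use the vis-viva equation v² = GM(2/r − 1/a) with a = (rₚ + rₐ)/2 = (4.247e+08 + 8.337e+09)/2 = 4.38085e+09 m.
vₚ = √(GM · (2/rₚ − 1/a)) = √(8.429e+15 · (2/4.247e+08 − 1/4.38085e+09)) m/s ≈ 6146 m/s = 6.146 km/s.
vₐ = √(GM · (2/rₐ − 1/a)) = √(8.429e+15 · (2/8.337e+09 − 1/4.38085e+09)) m/s ≈ 313.1 m/s = 313.1 m/s.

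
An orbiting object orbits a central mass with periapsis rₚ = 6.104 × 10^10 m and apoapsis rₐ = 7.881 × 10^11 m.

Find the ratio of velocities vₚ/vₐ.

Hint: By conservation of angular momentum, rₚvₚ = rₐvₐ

Conservation of angular momentum gives rₚvₚ = rₐvₐ, so vₚ/vₐ = rₐ/rₚ.
vₚ/vₐ = 7.881e+11 / 6.104e+10 ≈ 12.91.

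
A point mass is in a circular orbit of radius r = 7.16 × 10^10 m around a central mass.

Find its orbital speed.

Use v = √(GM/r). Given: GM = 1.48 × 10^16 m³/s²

For a circular orbit, gravity supplies the centripetal force, so v = √(GM / r).
v = √(1.48e+16 / 7.16e+10) m/s ≈ 454.6 m/s = 454.6 m/s.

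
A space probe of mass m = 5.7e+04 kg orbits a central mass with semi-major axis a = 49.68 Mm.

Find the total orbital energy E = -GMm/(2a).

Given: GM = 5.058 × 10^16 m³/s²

Convert to SI: a = 49.68 Mm = 4.968e+07 m.
E = −GMm / (2a).
E = −5.058e+16 · 5.7e+04 / (2 · 4.968e+07) J ≈ -2.902e+13 J = -29.02 TJ.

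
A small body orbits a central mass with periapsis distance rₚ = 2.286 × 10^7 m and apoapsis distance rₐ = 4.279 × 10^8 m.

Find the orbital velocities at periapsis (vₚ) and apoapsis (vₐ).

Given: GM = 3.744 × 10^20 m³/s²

Use the vis-viva equation v² = GM(2/r − 1/a) with a = (rₚ + rₐ)/2 = (2.286e+07 + 4.279e+08)/2 = 2.2538e+08 m.
vₚ = √(GM · (2/rₚ − 1/a)) = √(3.744e+20 · (2/2.286e+07 − 1/2.2538e+08)) m/s ≈ 5.576e+06 m/s = 5576 km/s.
vₐ = √(GM · (2/rₐ − 1/a)) = √(3.744e+20 · (2/4.279e+08 − 1/2.2538e+08)) m/s ≈ 2.979e+05 m/s = 297.9 km/s.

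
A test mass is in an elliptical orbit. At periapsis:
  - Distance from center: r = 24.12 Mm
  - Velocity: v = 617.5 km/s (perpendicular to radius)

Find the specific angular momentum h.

Convert to SI: r = 24.12 Mm = 2.412e+07 m; v = 617.5 km/s = 617500 m/s.
With v perpendicular to r, h = r · v.
h = 2.412e+07 · 617500 m²/s ≈ 1.489e+13 m²/s.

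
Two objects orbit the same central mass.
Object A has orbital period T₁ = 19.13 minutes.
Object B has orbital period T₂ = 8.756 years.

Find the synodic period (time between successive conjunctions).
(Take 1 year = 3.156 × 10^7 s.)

Convert to SI: T₁ = 19.13 minutes = 1147.8 s; T₂ = 8.756 years = 2.76339e+08 s.
T_syn = |T₁ · T₂ / (T₁ − T₂)|.
T_syn = |1147.8 · 2.76339e+08 / (1147.8 − 2.76339e+08)| s ≈ 1148 s = 19.13 minutes.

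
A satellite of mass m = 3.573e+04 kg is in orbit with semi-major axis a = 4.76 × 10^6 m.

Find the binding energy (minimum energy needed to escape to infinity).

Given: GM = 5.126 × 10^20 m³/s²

Total orbital energy is E = −GMm/(2a); binding energy is E_bind = −E = GMm/(2a).
E_bind = 5.126e+20 · 3.573e+04 / (2 · 4.76e+06) J ≈ 1.924e+18 J = 1.924 EJ.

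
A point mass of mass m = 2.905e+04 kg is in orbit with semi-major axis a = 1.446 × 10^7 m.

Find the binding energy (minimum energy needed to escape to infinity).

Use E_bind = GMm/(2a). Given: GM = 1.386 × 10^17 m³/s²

Total orbital energy is E = −GMm/(2a); binding energy is E_bind = −E = GMm/(2a).
E_bind = 1.386e+17 · 2.905e+04 / (2 · 1.446e+07) J ≈ 1.392e+14 J = 139.2 TJ.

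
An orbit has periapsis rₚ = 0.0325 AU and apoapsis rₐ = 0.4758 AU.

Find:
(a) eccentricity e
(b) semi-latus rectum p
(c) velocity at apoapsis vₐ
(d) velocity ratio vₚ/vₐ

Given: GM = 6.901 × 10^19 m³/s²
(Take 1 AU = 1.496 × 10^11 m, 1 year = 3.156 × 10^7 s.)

Convert to SI: rₚ = 0.0325 AU = 4.862e+09 m; rₐ = 0.4758 AU = 7.11797e+10 m.
(a) e = (rₐ − rₚ)/(rₐ + rₚ) = (7.11797e+10 − 4.862e+09)/(7.11797e+10 + 4.862e+09) ≈ 0.8721
(b) From a = (rₚ + rₐ)/2 = 3.80208e+10 m and e = (rₐ − rₚ)/(rₐ + rₚ) = 0.872123, p = a(1 − e²) = 3.80208e+10 · (1 − (0.872123)²) ≈ 9.102e+09 m
(c) With a = (rₚ + rₐ)/2 = 3.80208e+10 m, vₐ = √(GM (2/rₐ − 1/a)) = √(6.901e+19 · (2/7.11797e+10 − 1/3.80208e+10)) m/s ≈ 1.113e+04 m/s
(d) Conservation of angular momentum (rₚvₚ = rₐvₐ) gives vₚ/vₐ = rₐ/rₚ = 7.11797e+10/4.862e+09 ≈ 14.64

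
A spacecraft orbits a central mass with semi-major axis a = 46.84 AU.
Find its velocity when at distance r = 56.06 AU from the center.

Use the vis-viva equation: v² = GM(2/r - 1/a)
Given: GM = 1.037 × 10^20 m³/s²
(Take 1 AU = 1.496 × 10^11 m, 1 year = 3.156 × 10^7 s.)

Convert to SI: a = 46.84 AU = 7.00726e+12 m; r = 56.06 AU = 8.38658e+12 m.
Vis-viva: v = √(GM · (2/r − 1/a)).
2/r − 1/a = 2/8.38658e+12 − 1/7.00726e+12 = 9.57673e-14 m⁻¹.
v = √(1.037e+20 · 9.57673e-14) m/s ≈ 3151 m/s = 0.6648 AU/year.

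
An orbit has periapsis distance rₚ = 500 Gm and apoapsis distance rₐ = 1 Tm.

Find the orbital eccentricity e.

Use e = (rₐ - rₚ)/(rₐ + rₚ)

Convert to SI: rₚ = 500 Gm = 5e+11 m; rₐ = 1 Tm = 1e+12 m.
e = (rₐ − rₚ) / (rₐ + rₚ).
e = (1e+12 − 5e+11) / (1e+12 + 5e+11) = 5e+11 / 1.5e+12 ≈ 0.3333.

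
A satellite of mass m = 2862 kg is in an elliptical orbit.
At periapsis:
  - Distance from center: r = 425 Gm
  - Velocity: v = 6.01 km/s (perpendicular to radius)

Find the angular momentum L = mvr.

Convert to SI: r = 425 Gm = 4.25e+11 m; v = 6.01 km/s = 6010 m/s.
Since v is perpendicular to r, L = m · v · r.
L = 2862 · 6010 · 4.25e+11 kg·m²/s ≈ 7.31e+18 kg·m²/s.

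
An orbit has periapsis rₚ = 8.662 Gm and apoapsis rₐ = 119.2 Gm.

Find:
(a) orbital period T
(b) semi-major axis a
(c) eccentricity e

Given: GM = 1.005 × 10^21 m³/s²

Convert to SI: rₚ = 8.662 Gm = 8.662e+09 m; rₐ = 119.2 Gm = 1.192e+11 m.
(a) With a = (rₚ + rₐ)/2 = 6.3931e+10 m, T = 2π √(a³/GM) = 2π √((6.3931e+10)³/1.005e+21) s ≈ 3.204e+06 s
(b) a = (rₚ + rₐ)/2 = (8.662e+09 + 1.192e+11)/2 ≈ 6.393e+10 m
(c) e = (rₐ − rₚ)/(rₐ + rₚ) = (1.192e+11 − 8.662e+09)/(1.192e+11 + 8.662e+09) ≈ 0.8645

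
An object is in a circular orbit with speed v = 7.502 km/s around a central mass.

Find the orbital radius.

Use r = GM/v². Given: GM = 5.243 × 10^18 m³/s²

Convert to SI: v = 7.502 km/s = 7502 m/s.
For a circular orbit, v² = GM / r, so r = GM / v².
r = 5.243e+18 / (7502)² m ≈ 9.316e+10 m = 93.16 Gm.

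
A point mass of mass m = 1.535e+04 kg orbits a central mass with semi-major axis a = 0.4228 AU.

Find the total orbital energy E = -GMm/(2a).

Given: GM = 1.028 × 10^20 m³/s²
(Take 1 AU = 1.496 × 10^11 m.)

Convert to SI: a = 0.4228 AU = 6.32509e+10 m.
E = −GMm / (2a).
E = −1.028e+20 · 1.535e+04 / (2 · 6.32509e+10) J ≈ -1.247e+13 J = -12.47 TJ.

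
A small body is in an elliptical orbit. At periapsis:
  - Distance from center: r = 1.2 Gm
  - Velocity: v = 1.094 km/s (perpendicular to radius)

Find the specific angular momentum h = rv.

Convert to SI: r = 1.2 Gm = 1.2e+09 m; v = 1.094 km/s = 1094 m/s.
With v perpendicular to r, h = r · v.
h = 1.2e+09 · 1094 m²/s ≈ 1.313e+12 m²/s.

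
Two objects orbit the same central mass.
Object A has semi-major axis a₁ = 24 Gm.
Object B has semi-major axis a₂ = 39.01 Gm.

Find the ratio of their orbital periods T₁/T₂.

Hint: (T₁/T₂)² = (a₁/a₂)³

Convert to SI: a₁ = 24 Gm = 2.4e+10 m; a₂ = 39.01 Gm = 3.901e+10 m.
From Kepler's third law, (T₁/T₂)² = (a₁/a₂)³, so T₁/T₂ = (a₁/a₂)^(3/2).
a₁/a₂ = 2.4e+10 / 3.901e+10 = 0.615227.
T₁/T₂ = (0.615227)^(3/2) ≈ 0.4826.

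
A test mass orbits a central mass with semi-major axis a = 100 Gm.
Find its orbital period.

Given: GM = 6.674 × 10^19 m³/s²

Convert to SI: a = 100 Gm = 1e+11 m.
Kepler's third law: T = 2π √(a³ / GM).
Substituting a = 1e+11 m and GM = 6.674e+19 m³/s²:
T = 2π √((1e+11)³ / 6.674e+19) s
T ≈ 2.432e+07 s = 281.5 days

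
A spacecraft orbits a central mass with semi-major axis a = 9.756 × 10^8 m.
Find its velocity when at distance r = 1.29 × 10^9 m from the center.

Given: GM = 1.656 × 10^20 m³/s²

Vis-viva: v = √(GM · (2/r − 1/a)).
2/r − 1/a = 2/1.29e+09 − 1/9.756e+08 = 5.25377e-10 m⁻¹.
v = √(1.656e+20 · 5.25377e-10) m/s ≈ 2.95e+05 m/s = 295 km/s.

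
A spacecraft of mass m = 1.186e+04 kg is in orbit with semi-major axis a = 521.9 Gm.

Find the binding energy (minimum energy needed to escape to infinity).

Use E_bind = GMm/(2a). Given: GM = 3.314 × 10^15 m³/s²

Convert to SI: a = 521.9 Gm = 5.219e+11 m.
Total orbital energy is E = −GMm/(2a); binding energy is E_bind = −E = GMm/(2a).
E_bind = 3.314e+15 · 1.186e+04 / (2 · 5.219e+11) J ≈ 3.765e+07 J = 37.65 MJ.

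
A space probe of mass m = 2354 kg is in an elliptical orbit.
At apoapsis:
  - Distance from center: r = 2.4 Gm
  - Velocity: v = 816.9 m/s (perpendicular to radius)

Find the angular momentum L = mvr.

Convert to SI: r = 2.4 Gm = 2.4e+09 m.
Since v is perpendicular to r, L = m · v · r.
L = 2354 · 816.9 · 2.4e+09 kg·m²/s ≈ 4.615e+15 kg·m²/s.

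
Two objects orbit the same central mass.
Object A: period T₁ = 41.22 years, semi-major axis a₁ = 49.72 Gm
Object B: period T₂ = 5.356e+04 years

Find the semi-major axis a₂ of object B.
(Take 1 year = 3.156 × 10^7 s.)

Convert to SI: T₁ = 41.22 years = 1.3009e+09 s; a₁ = 49.72 Gm = 4.972e+10 m; T₂ = 5.356e+04 years = 1.69035e+12 s.
Kepler's third law: (T₁/T₂)² = (a₁/a₂)³ ⇒ a₂ = a₁ · (T₂/T₁)^(2/3).
T₂/T₁ = 1.69035e+12 / 1.3009e+09 = 1299.37.
a₂ = 4.972e+10 · (1299.37)^(2/3) m ≈ 5.92e+12 m = 5.92 Tm.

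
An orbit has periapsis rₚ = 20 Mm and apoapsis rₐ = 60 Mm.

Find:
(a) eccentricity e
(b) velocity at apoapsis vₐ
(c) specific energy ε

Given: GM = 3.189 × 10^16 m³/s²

Convert to SI: rₚ = 20 Mm = 2e+07 m; rₐ = 60 Mm = 6e+07 m.
(a) e = (rₐ − rₚ)/(rₐ + rₚ) = (6e+07 − 2e+07)/(6e+07 + 2e+07) ≈ 0.5
(b) With a = (rₚ + rₐ)/2 = 4e+07 m, vₐ = √(GM (2/rₐ − 1/a)) = √(3.189e+16 · (2/6e+07 − 1/4e+07)) m/s ≈ 1.63e+04 m/s
(c) With a = (rₚ + rₐ)/2 = 4e+07 m, ε = −GM/(2a) = −3.189e+16/(2 · 4e+07) J/kg ≈ -3.986e+08 J/kg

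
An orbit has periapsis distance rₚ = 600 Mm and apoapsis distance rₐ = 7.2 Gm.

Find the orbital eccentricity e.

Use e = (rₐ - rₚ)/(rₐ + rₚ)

Convert to SI: rₚ = 600 Mm = 6e+08 m; rₐ = 7.2 Gm = 7.2e+09 m.
e = (rₐ − rₚ) / (rₐ + rₚ).
e = (7.2e+09 − 6e+08) / (7.2e+09 + 6e+08) = 6.6e+09 / 7.8e+09 ≈ 0.8462.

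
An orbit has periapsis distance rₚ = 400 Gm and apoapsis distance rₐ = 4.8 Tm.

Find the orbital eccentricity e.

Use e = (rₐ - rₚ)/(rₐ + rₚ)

Convert to SI: rₚ = 400 Gm = 4e+11 m; rₐ = 4.8 Tm = 4.8e+12 m.
e = (rₐ − rₚ) / (rₐ + rₚ).
e = (4.8e+12 − 4e+11) / (4.8e+12 + 4e+11) = 4.4e+12 / 5.2e+12 ≈ 0.8462.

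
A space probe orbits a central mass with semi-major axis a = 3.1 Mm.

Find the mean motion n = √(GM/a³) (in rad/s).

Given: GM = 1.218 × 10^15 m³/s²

Convert to SI: a = 3.1 Mm = 3.1e+06 m.
n = √(GM / a³).
n = √(1.218e+15 / (3.1e+06)³) rad/s ≈ 0.006394 rad/s.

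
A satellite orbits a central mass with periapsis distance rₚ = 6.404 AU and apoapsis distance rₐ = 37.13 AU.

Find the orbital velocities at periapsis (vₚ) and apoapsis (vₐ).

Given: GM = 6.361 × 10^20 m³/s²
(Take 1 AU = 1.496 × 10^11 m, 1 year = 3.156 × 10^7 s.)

Convert to SI: rₚ = 6.404 AU = 9.58038e+11 m; rₐ = 37.13 AU = 5.55465e+12 m.
Use the vis-viva equation v² = GM(2/r − 1/a) with a = (rₚ + rₐ)/2 = (9.58038e+11 + 5.55465e+12)/2 = 3.25634e+12 m.
vₚ = √(GM · (2/rₚ − 1/a)) = √(6.361e+20 · (2/9.58038e+11 − 1/3.25634e+12)) m/s ≈ 3.365e+04 m/s = 7.1 AU/year.
vₐ = √(GM · (2/rₐ − 1/a)) = √(6.361e+20 · (2/5.55465e+12 − 1/3.25634e+12)) m/s ≈ 5804 m/s = 1.225 AU/year.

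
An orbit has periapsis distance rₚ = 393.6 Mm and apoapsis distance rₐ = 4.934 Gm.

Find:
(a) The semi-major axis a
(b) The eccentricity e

Convert to SI: rₚ = 393.6 Mm = 3.936e+08 m; rₐ = 4.934 Gm = 4.934e+09 m.
(a) a = (rₚ + rₐ) / 2 = (3.936e+08 + 4.934e+09) / 2 ≈ 2.664e+09 m = 2.664 Gm.
(b) e = (rₐ − rₚ) / (rₐ + rₚ) = (4.934e+09 − 3.936e+08) / (4.934e+09 + 3.936e+08) ≈ 0.8522.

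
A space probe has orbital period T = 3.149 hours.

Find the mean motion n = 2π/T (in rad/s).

Convert to SI: T = 3.149 hours = 11336.4 s.
n = 2π / T.
n = 2π / 11336.4 s ≈ 0.0005542 rad/s.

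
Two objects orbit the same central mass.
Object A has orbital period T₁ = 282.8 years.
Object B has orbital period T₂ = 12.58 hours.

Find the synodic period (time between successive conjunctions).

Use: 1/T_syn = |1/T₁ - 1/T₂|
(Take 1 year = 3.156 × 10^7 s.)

Convert to SI: T₁ = 282.8 years = 8.92517e+09 s; T₂ = 12.58 hours = 45288 s.
T_syn = |T₁ · T₂ / (T₁ − T₂)|.
T_syn = |8.92517e+09 · 45288 / (8.92517e+09 − 45288)| s ≈ 4.529e+04 s = 12.58 hours.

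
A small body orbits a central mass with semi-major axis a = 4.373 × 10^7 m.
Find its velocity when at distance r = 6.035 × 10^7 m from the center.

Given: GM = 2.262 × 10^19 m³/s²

Vis-viva: v = √(GM · (2/r − 1/a)).
2/r − 1/a = 2/6.035e+07 − 1/4.373e+07 = 1.02724e-08 m⁻¹.
v = √(2.262e+19 · 1.02724e-08) m/s ≈ 4.82e+05 m/s = 482 km/s.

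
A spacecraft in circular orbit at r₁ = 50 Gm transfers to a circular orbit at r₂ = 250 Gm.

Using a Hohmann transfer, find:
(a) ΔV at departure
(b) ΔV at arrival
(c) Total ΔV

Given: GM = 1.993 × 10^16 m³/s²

Convert to SI: r₁ = 50 Gm = 5e+10 m; r₂ = 250 Gm = 2.5e+11 m.
Transfer semi-major axis: a_t = (r₁ + r₂)/2 = (5e+10 + 2.5e+11)/2 = 1.5e+11 m.
Circular speeds: v₁ = √(GM/r₁) = 631.348 m/s, v₂ = √(GM/r₂) = 282.347 m/s.
Transfer speeds (vis-viva v² = GM(2/r − 1/a_t)): v₁ᵗ = 815.066 m/s, v₂ᵗ = 163.013 m/s.
(a) ΔV₁ = |v₁ᵗ − v₁| ≈ 183.7 m/s = 183.7 m/s.
(b) ΔV₂ = |v₂ − v₂ᵗ| ≈ 119.3 m/s = 119.3 m/s.
(c) ΔV_total = ΔV₁ + ΔV₂ ≈ 303.1 m/s = 303.1 m/s.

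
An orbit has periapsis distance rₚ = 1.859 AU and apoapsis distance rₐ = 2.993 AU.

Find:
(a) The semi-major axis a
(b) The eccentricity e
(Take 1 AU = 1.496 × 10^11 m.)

Convert to SI: rₚ = 1.859 AU = 2.78106e+11 m; rₐ = 2.993 AU = 4.47753e+11 m.
(a) a = (rₚ + rₐ) / 2 = (2.78106e+11 + 4.47753e+11) / 2 ≈ 3.629e+11 m = 2.426 AU.
(b) e = (rₐ − rₚ) / (rₐ + rₚ) = (4.47753e+11 − 2.78106e+11) / (4.47753e+11 + 2.78106e+11) ≈ 0.2337.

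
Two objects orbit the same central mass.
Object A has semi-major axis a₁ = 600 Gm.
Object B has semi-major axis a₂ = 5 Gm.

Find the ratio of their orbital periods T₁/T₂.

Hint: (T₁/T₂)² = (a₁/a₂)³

Convert to SI: a₁ = 600 Gm = 6e+11 m; a₂ = 5 Gm = 5e+09 m.
From Kepler's third law, (T₁/T₂)² = (a₁/a₂)³, so T₁/T₂ = (a₁/a₂)^(3/2).
a₁/a₂ = 6e+11 / 5e+09 = 120.
T₁/T₂ = (120)^(3/2) ≈ 1315.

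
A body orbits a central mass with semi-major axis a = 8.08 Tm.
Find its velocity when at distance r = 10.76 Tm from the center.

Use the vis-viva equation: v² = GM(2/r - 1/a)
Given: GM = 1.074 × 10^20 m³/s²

Convert to SI: a = 8.08 Tm = 8.08e+12 m; r = 10.76 Tm = 1.076e+13 m.
Vis-viva: v = √(GM · (2/r − 1/a)).
2/r − 1/a = 2/1.076e+13 − 1/8.08e+12 = 6.21112e-14 m⁻¹.
v = √(1.074e+20 · 6.21112e-14) m/s ≈ 2583 m/s = 2.583 km/s.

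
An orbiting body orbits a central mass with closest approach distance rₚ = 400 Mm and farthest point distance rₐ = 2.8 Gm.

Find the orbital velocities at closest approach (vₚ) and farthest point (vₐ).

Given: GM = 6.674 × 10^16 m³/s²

Convert to SI: rₚ = 400 Mm = 4e+08 m; rₐ = 2.8 Gm = 2.8e+09 m.
Use the vis-viva equation v² = GM(2/r − 1/a) with a = (rₚ + rₐ)/2 = (4e+08 + 2.8e+09)/2 = 1.6e+09 m.
vₚ = √(GM · (2/rₚ − 1/a)) = √(6.674e+16 · (2/4e+08 − 1/1.6e+09)) m/s ≈ 1.709e+04 m/s = 17.09 km/s.
vₐ = √(GM · (2/rₐ − 1/a)) = √(6.674e+16 · (2/2.8e+09 − 1/1.6e+09)) m/s ≈ 2441 m/s = 2.441 km/s.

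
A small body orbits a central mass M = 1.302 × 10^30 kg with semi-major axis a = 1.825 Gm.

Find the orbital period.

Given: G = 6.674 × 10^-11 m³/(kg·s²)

Convert to SI: a = 1.825 Gm = 1.825e+09 m.
GM = G · M = 6.674e-11 · 1.302e+30 = 8.68955e+19 m³/s².
Kepler's third law: T = 2π √(a³ / GM).
Substituting a = 1.825e+09 m and GM = 8.68955e+19 m³/s²:
T = 2π √((1.825e+09)³ / 8.68955e+19) s
T ≈ 5.255e+04 s = 14.6 hours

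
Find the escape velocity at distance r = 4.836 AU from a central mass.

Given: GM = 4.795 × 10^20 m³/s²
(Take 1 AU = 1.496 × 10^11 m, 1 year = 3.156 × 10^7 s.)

Convert to SI: r = 4.836 AU = 7.23466e+11 m.
Escape velocity comes from setting total energy to zero: ½v² − GM/r = 0 ⇒ v_esc = √(2GM / r).
v_esc = √(2 · 4.795e+20 / 7.23466e+11) m/s ≈ 3.641e+04 m/s = 7.681 AU/year.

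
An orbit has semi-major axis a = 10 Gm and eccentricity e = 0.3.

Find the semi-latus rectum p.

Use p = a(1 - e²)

Convert to SI: a = 10 Gm = 1e+10 m.
p = a (1 − e²).
p = 1e+10 · (1 − (0.3)²) = 1e+10 · 0.91 ≈ 9.1e+09 m = 9.1 Gm.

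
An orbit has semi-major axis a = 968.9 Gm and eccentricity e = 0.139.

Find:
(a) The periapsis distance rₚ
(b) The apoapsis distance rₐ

Convert to SI: a = 968.9 Gm = 9.689e+11 m.
(a) rₚ = a(1 − e) = 9.689e+11 · (1 − 0.139) = 9.689e+11 · 0.861 ≈ 8.342e+11 m = 834.2 Gm.
(b) rₐ = a(1 + e) = 9.689e+11 · (1 + 0.139) = 9.689e+11 · 1.139 ≈ 1.104e+12 m = 1.104 Tm.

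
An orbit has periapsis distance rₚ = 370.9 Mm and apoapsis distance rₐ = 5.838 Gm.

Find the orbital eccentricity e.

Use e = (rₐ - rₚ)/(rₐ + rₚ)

Convert to SI: rₚ = 370.9 Mm = 3.709e+08 m; rₐ = 5.838 Gm = 5.838e+09 m.
e = (rₐ − rₚ) / (rₐ + rₚ).
e = (5.838e+09 − 3.709e+08) / (5.838e+09 + 3.709e+08) = 5.4671e+09 / 6.2089e+09 ≈ 0.8805.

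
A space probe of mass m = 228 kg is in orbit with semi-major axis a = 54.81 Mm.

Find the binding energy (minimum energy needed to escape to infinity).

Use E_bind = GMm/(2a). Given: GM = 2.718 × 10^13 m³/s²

Convert to SI: a = 54.81 Mm = 5.481e+07 m.
Total orbital energy is E = −GMm/(2a); binding energy is E_bind = −E = GMm/(2a).
E_bind = 2.718e+13 · 228 / (2 · 5.481e+07) J ≈ 5.653e+07 J = 56.53 MJ.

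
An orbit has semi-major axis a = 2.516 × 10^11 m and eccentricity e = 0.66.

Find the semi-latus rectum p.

p = a (1 − e²).
p = 2.516e+11 · (1 − (0.66)²) = 2.516e+11 · 0.5644 ≈ 1.42e+11 m = 1.42 × 10^11 m.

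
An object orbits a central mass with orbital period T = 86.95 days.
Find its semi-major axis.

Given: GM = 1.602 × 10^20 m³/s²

Convert to SI: T = 86.95 days = 7.51248e+06 s.
Invert Kepler's third law: a = (GM · T² / (4π²))^(1/3).
Substituting T = 7.51248e+06 s and GM = 1.602e+20 m³/s²:
a = (1.602e+20 · (7.51248e+06)² / (4π²))^(1/3) m
a ≈ 6.118e+10 m = 61.18 Gm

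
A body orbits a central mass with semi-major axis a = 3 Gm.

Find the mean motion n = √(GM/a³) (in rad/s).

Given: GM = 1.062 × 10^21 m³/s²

Convert to SI: a = 3 Gm = 3e+09 m.
n = √(GM / a³).
n = √(1.062e+21 / (3e+09)³) rad/s ≈ 0.0001983 rad/s.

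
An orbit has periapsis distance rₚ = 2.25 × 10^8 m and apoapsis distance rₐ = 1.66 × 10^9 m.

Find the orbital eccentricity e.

e = (rₐ − rₚ) / (rₐ + rₚ).
e = (1.66e+09 − 2.25e+08) / (1.66e+09 + 2.25e+08) = 1.435e+09 / 1.885e+09 ≈ 0.7613.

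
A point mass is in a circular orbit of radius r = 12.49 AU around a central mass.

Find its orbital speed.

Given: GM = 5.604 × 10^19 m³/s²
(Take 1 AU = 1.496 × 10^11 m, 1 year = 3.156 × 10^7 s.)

Convert to SI: r = 12.49 AU = 1.8685e+12 m.
For a circular orbit, gravity supplies the centripetal force, so v = √(GM / r).
v = √(5.604e+19 / 1.8685e+12) m/s ≈ 5476 m/s = 1.155 AU/year.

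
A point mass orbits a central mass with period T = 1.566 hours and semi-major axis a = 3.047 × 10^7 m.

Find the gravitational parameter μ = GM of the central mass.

Convert to SI: T = 1.566 hours = 5637.6 s.
GM = 4π² · a³ / T².
GM = 4π² · (3.047e+07)³ / (5637.6)² m³/s² ≈ 3.514e+16 m³/s² = 3.514 × 10^16 m³/s².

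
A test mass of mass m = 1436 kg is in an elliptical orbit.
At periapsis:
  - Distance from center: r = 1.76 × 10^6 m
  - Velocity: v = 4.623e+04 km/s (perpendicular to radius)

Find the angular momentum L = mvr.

Convert to SI: v = 4.623e+04 km/s = 4.623e+07 m/s.
Since v is perpendicular to r, L = m · v · r.
L = 1436 · 4.623e+07 · 1.76e+06 kg·m²/s ≈ 1.168e+17 kg·m²/s.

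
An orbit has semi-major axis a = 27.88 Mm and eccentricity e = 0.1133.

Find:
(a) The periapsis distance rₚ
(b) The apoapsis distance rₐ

Convert to SI: a = 27.88 Mm = 2.788e+07 m.
(a) rₚ = a(1 − e) = 2.788e+07 · (1 − 0.1133) = 2.788e+07 · 0.8867 ≈ 2.472e+07 m = 24.72 Mm.
(b) rₐ = a(1 + e) = 2.788e+07 · (1 + 0.1133) = 2.788e+07 · 1.1133 ≈ 3.104e+07 m = 31.04 Mm.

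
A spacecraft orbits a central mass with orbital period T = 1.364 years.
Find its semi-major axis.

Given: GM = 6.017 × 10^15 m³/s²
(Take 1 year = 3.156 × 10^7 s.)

Convert to SI: T = 1.364 years = 4.30478e+07 s.
Invert Kepler's third law: a = (GM · T² / (4π²))^(1/3).
Substituting T = 4.30478e+07 s and GM = 6.017e+15 m³/s²:
a = (6.017e+15 · (4.30478e+07)² / (4π²))^(1/3) m
a ≈ 6.561e+09 m = 6.561 Gm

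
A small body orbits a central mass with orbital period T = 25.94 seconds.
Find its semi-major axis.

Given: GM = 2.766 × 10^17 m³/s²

Invert Kepler's third law: a = (GM · T² / (4π²))^(1/3).
Substituting T = 25.94 s and GM = 2.766e+17 m³/s²:
a = (2.766e+17 · (25.94)² / (4π²))^(1/3) m
a ≈ 1.677e+06 m = 1.677 Mm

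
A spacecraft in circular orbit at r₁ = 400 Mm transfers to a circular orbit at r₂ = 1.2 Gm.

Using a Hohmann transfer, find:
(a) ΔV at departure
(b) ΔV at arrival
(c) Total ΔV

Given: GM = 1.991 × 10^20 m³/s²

Convert to SI: r₁ = 400 Mm = 4e+08 m; r₂ = 1.2 Gm = 1.2e+09 m.
Transfer semi-major axis: a_t = (r₁ + r₂)/2 = (4e+08 + 1.2e+09)/2 = 8e+08 m.
Circular speeds: v₁ = √(GM/r₁) = 705514 m/s, v₂ = √(GM/r₂) = 407329 m/s.
Transfer speeds (vis-viva v² = GM(2/r − 1/a_t)): v₁ᵗ = 864075 m/s, v₂ᵗ = 288025 m/s.
(a) ΔV₁ = |v₁ᵗ − v₁| ≈ 1.586e+05 m/s = 158.6 km/s.
(b) ΔV₂ = |v₂ − v₂ᵗ| ≈ 1.193e+05 m/s = 119.3 km/s.
(c) ΔV_total = ΔV₁ + ΔV₂ ≈ 2.779e+05 m/s = 277.9 km/s.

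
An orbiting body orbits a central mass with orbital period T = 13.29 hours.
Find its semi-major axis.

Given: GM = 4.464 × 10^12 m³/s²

Convert to SI: T = 13.29 hours = 47844 s.
Invert Kepler's third law: a = (GM · T² / (4π²))^(1/3).
Substituting T = 47844 s and GM = 4.464e+12 m³/s²:
a = (4.464e+12 · (47844)² / (4π²))^(1/3) m
a ≈ 6.373e+06 m = 6.373 × 10^6 m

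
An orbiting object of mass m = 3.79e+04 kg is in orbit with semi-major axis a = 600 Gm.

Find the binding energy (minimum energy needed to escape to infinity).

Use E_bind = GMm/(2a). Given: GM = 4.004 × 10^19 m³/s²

Convert to SI: a = 600 Gm = 6e+11 m.
Total orbital energy is E = −GMm/(2a); binding energy is E_bind = −E = GMm/(2a).
E_bind = 4.004e+19 · 3.79e+04 / (2 · 6e+11) J ≈ 1.265e+12 J = 1.265 TJ.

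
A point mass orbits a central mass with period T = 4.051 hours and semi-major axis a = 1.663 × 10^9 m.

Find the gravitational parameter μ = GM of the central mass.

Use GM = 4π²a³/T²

Convert to SI: T = 4.051 hours = 14583.6 s.
GM = 4π² · a³ / T².
GM = 4π² · (1.663e+09)³ / (14583.6)² m³/s² ≈ 8.537e+20 m³/s² = 8.537 × 10^20 m³/s².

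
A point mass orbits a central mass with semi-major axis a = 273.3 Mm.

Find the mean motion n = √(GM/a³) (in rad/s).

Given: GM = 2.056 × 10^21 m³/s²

Convert to SI: a = 273.3 Mm = 2.733e+08 m.
n = √(GM / a³).
n = √(2.056e+21 / (2.733e+08)³) rad/s ≈ 0.01004 rad/s.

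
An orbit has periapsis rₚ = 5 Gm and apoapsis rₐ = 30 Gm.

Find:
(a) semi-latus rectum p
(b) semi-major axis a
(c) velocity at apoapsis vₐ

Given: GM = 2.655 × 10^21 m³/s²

Convert to SI: rₚ = 5 Gm = 5e+09 m; rₐ = 30 Gm = 3e+10 m.
(a) From a = (rₚ + rₐ)/2 = 1.75e+10 m and e = (rₐ − rₚ)/(rₐ + rₚ) = 0.714286, p = a(1 − e²) = 1.75e+10 · (1 − (0.714286)²) ≈ 8.571e+09 m
(b) a = (rₚ + rₐ)/2 = (5e+09 + 3e+10)/2 ≈ 1.75e+10 m
(c) With a = (rₚ + rₐ)/2 = 1.75e+10 m, vₐ = √(GM (2/rₐ − 1/a)) = √(2.655e+21 · (2/3e+10 − 1/1.75e+10)) m/s ≈ 1.59e+05 m/s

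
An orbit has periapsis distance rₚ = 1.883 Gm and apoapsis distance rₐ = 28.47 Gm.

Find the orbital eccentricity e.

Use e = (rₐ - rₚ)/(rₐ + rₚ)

Convert to SI: rₚ = 1.883 Gm = 1.883e+09 m; rₐ = 28.47 Gm = 2.847e+10 m.
e = (rₐ − rₚ) / (rₐ + rₚ).
e = (2.847e+10 − 1.883e+09) / (2.847e+10 + 1.883e+09) = 2.6587e+10 / 3.0353e+10 ≈ 0.8759.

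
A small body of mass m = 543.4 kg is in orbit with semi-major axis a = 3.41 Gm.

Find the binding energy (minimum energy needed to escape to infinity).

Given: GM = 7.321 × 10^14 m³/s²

Convert to SI: a = 3.41 Gm = 3.41e+09 m.
Total orbital energy is E = −GMm/(2a); binding energy is E_bind = −E = GMm/(2a).
E_bind = 7.321e+14 · 543.4 / (2 · 3.41e+09) J ≈ 5.833e+07 J = 58.33 MJ.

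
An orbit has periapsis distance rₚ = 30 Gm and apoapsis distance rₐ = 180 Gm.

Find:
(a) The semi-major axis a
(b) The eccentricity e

Convert to SI: rₚ = 30 Gm = 3e+10 m; rₐ = 180 Gm = 1.8e+11 m.
(a) a = (rₚ + rₐ) / 2 = (3e+10 + 1.8e+11) / 2 ≈ 1.05e+11 m = 105 Gm.
(b) e = (rₐ − rₚ) / (rₐ + rₚ) = (1.8e+11 − 3e+10) / (1.8e+11 + 3e+10) ≈ 0.7143.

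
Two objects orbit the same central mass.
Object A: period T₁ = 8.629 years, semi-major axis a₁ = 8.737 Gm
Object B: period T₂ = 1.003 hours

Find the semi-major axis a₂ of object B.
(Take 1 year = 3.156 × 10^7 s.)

Convert to SI: T₁ = 8.629 years = 2.72331e+08 s; a₁ = 8.737 Gm = 8.737e+09 m; T₂ = 1.003 hours = 3610.8 s.
Kepler's third law: (T₁/T₂)² = (a₁/a₂)³ ⇒ a₂ = a₁ · (T₂/T₁)^(2/3).
T₂/T₁ = 3610.8 / 2.72331e+08 = 1.32589e-05.
a₂ = 8.737e+09 · (1.32589e-05)^(2/3) m ≈ 4.894e+06 m = 4.894 Mm.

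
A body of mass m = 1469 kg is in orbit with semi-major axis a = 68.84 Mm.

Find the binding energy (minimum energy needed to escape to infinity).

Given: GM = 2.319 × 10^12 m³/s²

Convert to SI: a = 68.84 Mm = 6.884e+07 m.
Total orbital energy is E = −GMm/(2a); binding energy is E_bind = −E = GMm/(2a).
E_bind = 2.319e+12 · 1469 / (2 · 6.884e+07) J ≈ 2.474e+07 J = 24.74 MJ.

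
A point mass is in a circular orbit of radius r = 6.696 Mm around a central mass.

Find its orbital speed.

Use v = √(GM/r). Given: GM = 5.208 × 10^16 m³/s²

Convert to SI: r = 6.696 Mm = 6.696e+06 m.
For a circular orbit, gravity supplies the centripetal force, so v = √(GM / r).
v = √(5.208e+16 / 6.696e+06) m/s ≈ 8.819e+04 m/s = 88.19 km/s.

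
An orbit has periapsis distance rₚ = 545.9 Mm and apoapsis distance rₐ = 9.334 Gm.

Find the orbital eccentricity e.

Convert to SI: rₚ = 545.9 Mm = 5.459e+08 m; rₐ = 9.334 Gm = 9.334e+09 m.
e = (rₐ − rₚ) / (rₐ + rₚ).
e = (9.334e+09 − 5.459e+08) / (9.334e+09 + 5.459e+08) = 8.7881e+09 / 9.8799e+09 ≈ 0.8895.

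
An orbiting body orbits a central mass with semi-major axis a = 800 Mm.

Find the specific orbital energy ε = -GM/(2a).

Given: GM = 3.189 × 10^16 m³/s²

Convert to SI: a = 800 Mm = 8e+08 m.
ε = −GM / (2a).
ε = −3.189e+16 / (2 · 8e+08) J/kg ≈ -1.993e+07 J/kg = -19.93 MJ/kg.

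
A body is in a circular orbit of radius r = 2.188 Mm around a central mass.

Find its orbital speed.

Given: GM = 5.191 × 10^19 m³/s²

Convert to SI: r = 2.188 Mm = 2.188e+06 m.
For a circular orbit, gravity supplies the centripetal force, so v = √(GM / r).
v = √(5.191e+19 / 2.188e+06) m/s ≈ 4.871e+06 m/s = 4871 km/s.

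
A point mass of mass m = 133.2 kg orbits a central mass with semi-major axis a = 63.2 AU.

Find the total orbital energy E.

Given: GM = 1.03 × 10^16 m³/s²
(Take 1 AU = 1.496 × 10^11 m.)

Convert to SI: a = 63.2 AU = 9.45472e+12 m.
E = −GMm / (2a).
E = −1.03e+16 · 133.2 / (2 · 9.45472e+12) J ≈ -7.255e+04 J = -72.55 kJ.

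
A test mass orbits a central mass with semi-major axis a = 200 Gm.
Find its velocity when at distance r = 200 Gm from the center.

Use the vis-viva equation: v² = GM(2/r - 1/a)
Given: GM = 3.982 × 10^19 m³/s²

Convert to SI: a = 200 Gm = 2e+11 m; r = 200 Gm = 2e+11 m.
Vis-viva: v = √(GM · (2/r − 1/a)).
2/r − 1/a = 2/2e+11 − 1/2e+11 = 5e-12 m⁻¹.
v = √(3.982e+19 · 5e-12) m/s ≈ 1.411e+04 m/s = 14.11 km/s.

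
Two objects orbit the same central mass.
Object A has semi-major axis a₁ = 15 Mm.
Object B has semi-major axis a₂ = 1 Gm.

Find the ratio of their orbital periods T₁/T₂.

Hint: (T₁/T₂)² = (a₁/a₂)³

Convert to SI: a₁ = 15 Mm = 1.5e+07 m; a₂ = 1 Gm = 1e+09 m.
From Kepler's third law, (T₁/T₂)² = (a₁/a₂)³, so T₁/T₂ = (a₁/a₂)^(3/2).
a₁/a₂ = 1.5e+07 / 1e+09 = 0.015.
T₁/T₂ = (0.015)^(3/2) ≈ 0.001837.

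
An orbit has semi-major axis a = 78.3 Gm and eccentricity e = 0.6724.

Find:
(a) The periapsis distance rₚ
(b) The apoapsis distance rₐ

Convert to SI: a = 78.3 Gm = 7.83e+10 m.
(a) rₚ = a(1 − e) = 7.83e+10 · (1 − 0.6724) = 7.83e+10 · 0.3276 ≈ 2.565e+10 m = 25.65 Gm.
(b) rₐ = a(1 + e) = 7.83e+10 · (1 + 0.6724) = 7.83e+10 · 1.6724 ≈ 1.309e+11 m = 130.9 Gm.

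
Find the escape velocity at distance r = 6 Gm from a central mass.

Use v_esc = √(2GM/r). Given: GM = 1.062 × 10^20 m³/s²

Convert to SI: r = 6 Gm = 6e+09 m.
Escape velocity comes from setting total energy to zero: ½v² − GM/r = 0 ⇒ v_esc = √(2GM / r).
v_esc = √(2 · 1.062e+20 / 6e+09) m/s ≈ 1.881e+05 m/s = 188.1 km/s.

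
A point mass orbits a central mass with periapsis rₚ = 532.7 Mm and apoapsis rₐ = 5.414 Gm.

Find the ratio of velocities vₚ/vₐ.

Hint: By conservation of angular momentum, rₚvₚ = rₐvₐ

Convert to SI: rₚ = 532.7 Mm = 5.327e+08 m; rₐ = 5.414 Gm = 5.414e+09 m.
Conservation of angular momentum gives rₚvₚ = rₐvₐ, so vₚ/vₐ = rₐ/rₚ.
vₚ/vₐ = 5.414e+09 / 5.327e+08 ≈ 10.16.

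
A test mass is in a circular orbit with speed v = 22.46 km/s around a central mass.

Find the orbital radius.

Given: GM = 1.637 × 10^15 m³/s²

Convert to SI: v = 22.46 km/s = 22460 m/s.
For a circular orbit, v² = GM / r, so r = GM / v².
r = 1.637e+15 / (22460)² m ≈ 3.245e+06 m = 3.245 × 10^6 m.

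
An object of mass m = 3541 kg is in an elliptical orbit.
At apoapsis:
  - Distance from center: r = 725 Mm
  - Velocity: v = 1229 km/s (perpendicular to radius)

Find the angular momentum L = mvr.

Convert to SI: r = 725 Mm = 7.25e+08 m; v = 1229 km/s = 1.229e+06 m/s.
Since v is perpendicular to r, L = m · v · r.
L = 3541 · 1.229e+06 · 7.25e+08 kg·m²/s ≈ 3.155e+18 kg·m²/s.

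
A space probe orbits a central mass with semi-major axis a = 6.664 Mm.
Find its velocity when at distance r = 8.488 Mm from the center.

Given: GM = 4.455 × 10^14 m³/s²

Convert to SI: a = 6.664 Mm = 6.664e+06 m; r = 8.488 Mm = 8.488e+06 m.
Vis-viva: v = √(GM · (2/r − 1/a)).
2/r − 1/a = 2/8.488e+06 − 1/6.664e+06 = 8.55667e-08 m⁻¹.
v = √(4.455e+14 · 8.55667e-08) m/s ≈ 6174 m/s = 6.174 km/s.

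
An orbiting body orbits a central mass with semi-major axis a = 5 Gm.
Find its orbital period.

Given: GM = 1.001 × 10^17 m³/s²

Convert to SI: a = 5 Gm = 5e+09 m.
Kepler's third law: T = 2π √(a³ / GM).
Substituting a = 5e+09 m and GM = 1.001e+17 m³/s²:
T = 2π √((5e+09)³ / 1.001e+17) s
T ≈ 7.021e+06 s = 81.27 days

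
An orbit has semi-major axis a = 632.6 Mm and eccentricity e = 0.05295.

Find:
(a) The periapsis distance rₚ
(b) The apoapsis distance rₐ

Convert to SI: a = 632.6 Mm = 6.326e+08 m.
(a) rₚ = a(1 − e) = 6.326e+08 · (1 − 0.05295) = 6.326e+08 · 0.94705 ≈ 5.991e+08 m = 599.1 Mm.
(b) rₐ = a(1 + e) = 6.326e+08 · (1 + 0.05295) = 6.326e+08 · 1.05295 ≈ 6.661e+08 m = 666.1 Mm.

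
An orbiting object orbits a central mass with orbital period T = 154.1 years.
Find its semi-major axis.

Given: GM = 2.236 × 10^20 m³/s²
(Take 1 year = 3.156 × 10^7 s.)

Convert to SI: T = 154.1 years = 4.8634e+09 s.
Invert Kepler's third law: a = (GM · T² / (4π²))^(1/3).
Substituting T = 4.8634e+09 s and GM = 2.236e+20 m³/s²:
a = (2.236e+20 · (4.8634e+09)² / (4π²))^(1/3) m
a ≈ 5.117e+12 m = 5.117 × 10^12 m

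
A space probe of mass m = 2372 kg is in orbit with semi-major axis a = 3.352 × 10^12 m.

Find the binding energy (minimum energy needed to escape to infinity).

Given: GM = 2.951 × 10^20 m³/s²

Total orbital energy is E = −GMm/(2a); binding energy is E_bind = −E = GMm/(2a).
E_bind = 2.951e+20 · 2372 / (2 · 3.352e+12) J ≈ 1.044e+11 J = 104.4 GJ.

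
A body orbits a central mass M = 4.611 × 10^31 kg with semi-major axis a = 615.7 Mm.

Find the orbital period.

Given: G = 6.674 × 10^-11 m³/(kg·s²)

Convert to SI: a = 615.7 Mm = 6.157e+08 m.
GM = G · M = 6.674e-11 · 4.611e+31 = 3.07738e+21 m³/s².
Kepler's third law: T = 2π √(a³ / GM).
Substituting a = 6.157e+08 m and GM = 3.07738e+21 m³/s²:
T = 2π √((6.157e+08)³ / 3.07738e+21) s
T ≈ 1730 s = 28.84 minutes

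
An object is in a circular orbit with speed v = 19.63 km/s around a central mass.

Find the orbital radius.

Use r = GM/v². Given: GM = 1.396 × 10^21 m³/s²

Convert to SI: v = 19.63 km/s = 19630 m/s.
For a circular orbit, v² = GM / r, so r = GM / v².
r = 1.396e+21 / (19630)² m ≈ 3.623e+12 m = 3.623 × 10^12 m.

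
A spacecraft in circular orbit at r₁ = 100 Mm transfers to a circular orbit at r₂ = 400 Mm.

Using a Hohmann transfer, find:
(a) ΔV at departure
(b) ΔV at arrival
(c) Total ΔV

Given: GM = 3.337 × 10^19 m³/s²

Convert to SI: r₁ = 100 Mm = 1e+08 m; r₂ = 400 Mm = 4e+08 m.
Transfer semi-major axis: a_t = (r₁ + r₂)/2 = (1e+08 + 4e+08)/2 = 2.5e+08 m.
Circular speeds: v₁ = √(GM/r₁) = 577668 m/s, v₂ = √(GM/r₂) = 288834 m/s.
Transfer speeds (vis-viva v² = GM(2/r − 1/a_t)): v₁ᵗ = 730698 m/s, v₂ᵗ = 182675 m/s.
(a) ΔV₁ = |v₁ᵗ − v₁| ≈ 1.53e+05 m/s = 153 km/s.
(b) ΔV₂ = |v₂ − v₂ᵗ| ≈ 1.062e+05 m/s = 106.2 km/s.
(c) ΔV_total = ΔV₁ + ΔV₂ ≈ 2.592e+05 m/s = 259.2 km/s.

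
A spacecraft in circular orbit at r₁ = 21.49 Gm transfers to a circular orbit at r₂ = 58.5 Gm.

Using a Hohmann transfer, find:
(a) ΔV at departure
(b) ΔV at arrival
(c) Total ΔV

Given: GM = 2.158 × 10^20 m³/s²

Convert to SI: r₁ = 21.49 Gm = 2.149e+10 m; r₂ = 58.5 Gm = 5.85e+10 m.
Transfer semi-major axis: a_t = (r₁ + r₂)/2 = (2.149e+10 + 5.85e+10)/2 = 3.9995e+10 m.
Circular speeds: v₁ = √(GM/r₁) = 100209 m/s, v₂ = √(GM/r₂) = 60736.2 m/s.
Transfer speeds (vis-viva v² = GM(2/r − 1/a_t)): v₁ᵗ = 121194 m/s, v₂ᵗ = 44520.8 m/s.
(a) ΔV₁ = |v₁ᵗ − v₁| ≈ 2.099e+04 m/s = 20.99 km/s.
(b) ΔV₂ = |v₂ − v₂ᵗ| ≈ 1.622e+04 m/s = 16.22 km/s.
(c) ΔV_total = ΔV₁ + ΔV₂ ≈ 3.72e+04 m/s = 37.2 km/s.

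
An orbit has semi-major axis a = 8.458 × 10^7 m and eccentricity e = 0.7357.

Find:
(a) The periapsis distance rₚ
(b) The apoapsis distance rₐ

(a) rₚ = a(1 − e) = 8.458e+07 · (1 − 0.7357) = 8.458e+07 · 0.2643 ≈ 2.235e+07 m = 2.235 × 10^7 m.
(b) rₐ = a(1 + e) = 8.458e+07 · (1 + 0.7357) = 8.458e+07 · 1.7357 ≈ 1.468e+08 m = 1.468 × 10^8 m.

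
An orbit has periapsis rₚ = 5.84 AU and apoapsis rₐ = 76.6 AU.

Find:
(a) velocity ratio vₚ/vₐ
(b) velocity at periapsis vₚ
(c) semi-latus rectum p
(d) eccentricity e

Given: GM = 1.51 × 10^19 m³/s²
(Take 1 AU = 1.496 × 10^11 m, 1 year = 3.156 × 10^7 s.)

Convert to SI: rₚ = 5.84 AU = 8.73664e+11 m; rₐ = 76.6 AU = 1.14594e+13 m.
(a) Conservation of angular momentum (rₚvₚ = rₐvₐ) gives vₚ/vₐ = rₐ/rₚ = 1.14594e+13/8.73664e+11 ≈ 13.12
(b) With a = (rₚ + rₐ)/2 = 6.16651e+12 m, vₚ = √(GM (2/rₚ − 1/a)) = √(1.51e+19 · (2/8.73664e+11 − 1/6.16651e+12)) m/s ≈ 5667 m/s
(c) From a = (rₚ + rₐ)/2 = 6.16651e+12 m and e = (rₐ − rₚ)/(rₐ + rₚ) = 0.858321, p = a(1 − e²) = 6.16651e+12 · (1 − (0.858321)²) ≈ 1.624e+12 m
(d) e = (rₐ − rₚ)/(rₐ + rₚ) = (1.14594e+13 − 8.73664e+11)/(1.14594e+13 + 8.73664e+11) ≈ 0.8583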